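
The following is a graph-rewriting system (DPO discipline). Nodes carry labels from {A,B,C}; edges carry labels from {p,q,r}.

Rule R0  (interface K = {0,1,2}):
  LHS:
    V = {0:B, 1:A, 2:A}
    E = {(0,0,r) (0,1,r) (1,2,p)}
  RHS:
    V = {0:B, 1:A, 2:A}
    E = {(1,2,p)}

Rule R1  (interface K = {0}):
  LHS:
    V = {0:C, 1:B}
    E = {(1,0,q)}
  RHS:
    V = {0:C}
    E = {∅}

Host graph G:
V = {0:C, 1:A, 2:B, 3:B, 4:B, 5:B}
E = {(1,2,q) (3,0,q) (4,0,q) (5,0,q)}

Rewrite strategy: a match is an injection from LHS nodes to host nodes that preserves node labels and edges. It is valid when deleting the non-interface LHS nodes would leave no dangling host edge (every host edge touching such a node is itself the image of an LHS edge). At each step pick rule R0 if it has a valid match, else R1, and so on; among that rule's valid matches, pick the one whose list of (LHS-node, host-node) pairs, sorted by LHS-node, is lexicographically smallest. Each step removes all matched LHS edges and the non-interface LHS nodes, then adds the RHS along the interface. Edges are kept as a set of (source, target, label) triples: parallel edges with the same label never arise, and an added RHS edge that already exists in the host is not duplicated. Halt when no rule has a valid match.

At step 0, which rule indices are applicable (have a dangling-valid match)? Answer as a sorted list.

R0: no valid match — LHS pattern not found
R1: 3 valid matches — {0↦0, 1↦3}, {0↦0, 1↦4}, {0↦0, 1↦5}

Answer: [R1]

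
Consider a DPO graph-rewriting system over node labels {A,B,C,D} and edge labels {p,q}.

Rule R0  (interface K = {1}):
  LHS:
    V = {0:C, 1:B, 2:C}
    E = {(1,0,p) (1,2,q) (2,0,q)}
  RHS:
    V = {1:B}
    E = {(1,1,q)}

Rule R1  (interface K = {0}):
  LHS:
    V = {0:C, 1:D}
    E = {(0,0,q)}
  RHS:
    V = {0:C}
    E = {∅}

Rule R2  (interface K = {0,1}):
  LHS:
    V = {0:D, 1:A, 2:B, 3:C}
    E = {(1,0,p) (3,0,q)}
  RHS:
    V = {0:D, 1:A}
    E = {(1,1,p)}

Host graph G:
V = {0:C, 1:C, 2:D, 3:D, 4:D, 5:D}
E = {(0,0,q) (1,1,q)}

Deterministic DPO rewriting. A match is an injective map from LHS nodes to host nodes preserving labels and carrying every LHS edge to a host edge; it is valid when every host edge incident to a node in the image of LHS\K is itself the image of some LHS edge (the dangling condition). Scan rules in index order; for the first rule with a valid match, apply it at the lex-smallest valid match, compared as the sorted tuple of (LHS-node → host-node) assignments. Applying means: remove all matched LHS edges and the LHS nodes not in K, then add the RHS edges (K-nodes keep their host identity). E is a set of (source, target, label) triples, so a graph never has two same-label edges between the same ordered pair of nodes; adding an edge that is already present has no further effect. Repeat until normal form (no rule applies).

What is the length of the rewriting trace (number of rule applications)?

[0] host  ⇒  6 nodes, 2 edges  {0-q->0 1-q->1}
[1] R1 @ {0↦0, 1↦2}  ⇒  5 nodes, 1 edges  {1-q->1}
[2] R1 @ {0↦1, 1↦3}  ⇒  4 nodes, 0 edges  {∅}
final graph: no rule applies after step 2

Answer: 2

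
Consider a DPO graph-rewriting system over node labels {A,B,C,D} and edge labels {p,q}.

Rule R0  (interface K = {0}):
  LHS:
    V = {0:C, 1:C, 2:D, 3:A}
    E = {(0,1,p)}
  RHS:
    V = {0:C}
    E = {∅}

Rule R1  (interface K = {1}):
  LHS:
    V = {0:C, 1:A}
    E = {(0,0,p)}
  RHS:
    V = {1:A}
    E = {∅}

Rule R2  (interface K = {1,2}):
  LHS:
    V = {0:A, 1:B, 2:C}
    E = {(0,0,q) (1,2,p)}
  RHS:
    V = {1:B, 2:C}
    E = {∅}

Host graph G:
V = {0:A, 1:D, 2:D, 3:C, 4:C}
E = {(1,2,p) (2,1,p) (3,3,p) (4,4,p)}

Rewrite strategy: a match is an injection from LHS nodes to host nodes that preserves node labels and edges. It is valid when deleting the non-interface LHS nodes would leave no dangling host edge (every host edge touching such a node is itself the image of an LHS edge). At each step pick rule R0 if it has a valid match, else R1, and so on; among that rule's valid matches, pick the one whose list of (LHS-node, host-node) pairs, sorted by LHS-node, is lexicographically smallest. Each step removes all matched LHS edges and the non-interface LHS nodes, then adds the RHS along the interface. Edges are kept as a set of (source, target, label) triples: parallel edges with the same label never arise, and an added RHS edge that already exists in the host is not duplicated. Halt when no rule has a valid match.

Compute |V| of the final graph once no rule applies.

[0] host  ⇒  5 nodes, 4 edges  {1-p->2 2-p->1 3-p->3 4-p->4}
[1] R1 @ {0↦3, 1↦0}  ⇒  4 nodes, 3 edges  {1-p->2 2-p->1 4-p->4}
[2] R1 @ {0↦4, 1↦0}  ⇒  3 nodes, 2 edges  {1-p->2 2-p->1}
final graph: no rule applies after step 2
NF nodes: {0:A, 1:D, 2:D}

Answer: 3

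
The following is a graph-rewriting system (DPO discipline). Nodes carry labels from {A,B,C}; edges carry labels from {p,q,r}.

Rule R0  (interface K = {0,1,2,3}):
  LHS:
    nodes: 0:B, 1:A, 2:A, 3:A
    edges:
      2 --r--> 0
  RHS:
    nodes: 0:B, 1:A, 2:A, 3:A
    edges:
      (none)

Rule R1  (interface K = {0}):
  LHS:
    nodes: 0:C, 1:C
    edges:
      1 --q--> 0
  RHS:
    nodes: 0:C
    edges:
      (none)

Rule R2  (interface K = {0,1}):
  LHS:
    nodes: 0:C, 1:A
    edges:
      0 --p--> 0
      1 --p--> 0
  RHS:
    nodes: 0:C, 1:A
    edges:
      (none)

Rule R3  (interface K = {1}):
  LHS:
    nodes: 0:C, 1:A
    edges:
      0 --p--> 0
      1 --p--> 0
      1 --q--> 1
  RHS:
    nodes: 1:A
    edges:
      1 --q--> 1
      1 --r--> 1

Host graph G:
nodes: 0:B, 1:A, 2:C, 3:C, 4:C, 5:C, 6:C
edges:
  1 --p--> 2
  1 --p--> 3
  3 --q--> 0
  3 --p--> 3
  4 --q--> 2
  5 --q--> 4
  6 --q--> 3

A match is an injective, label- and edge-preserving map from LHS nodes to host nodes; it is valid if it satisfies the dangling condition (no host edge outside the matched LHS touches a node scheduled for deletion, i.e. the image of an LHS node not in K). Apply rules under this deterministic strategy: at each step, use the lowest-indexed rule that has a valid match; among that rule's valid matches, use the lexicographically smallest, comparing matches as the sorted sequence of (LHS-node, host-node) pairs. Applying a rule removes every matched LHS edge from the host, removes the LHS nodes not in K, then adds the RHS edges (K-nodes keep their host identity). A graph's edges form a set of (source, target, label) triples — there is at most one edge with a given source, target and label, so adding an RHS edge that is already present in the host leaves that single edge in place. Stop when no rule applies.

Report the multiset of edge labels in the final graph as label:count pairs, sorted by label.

initial: |V|=7 |E|=7  E = 1-p->2 1-p->3 3-q->0 3-p->3 4-q->2 5-q->4 6-q->3
step 1: apply R1 at {0↦3, 1↦6}  → |V|=6 |E|=6  E = 1-p->2 1-p->3 3-q->0 3-p->3 4-q->2 5-q->4
step 2: apply R1 at {0↦4, 1↦5}  → |V|=5 |E|=5  E = 1-p->2 1-p->3 3-q->0 3-p->3 4-q->2
step 3: apply R1 at {0↦2, 1↦4}  → |V|=4 |E|=4  E = 1-p->2 1-p->3 3-q->0 3-p->3
step 4: apply R2 at {0↦3, 1↦1}  → |V|=4 |E|=2  E = 1-p->2 3-q->0
halt: no rule applies after step 4
NF edges: [(1, 2, 'p'), (3, 0, 'q')]

Answer: p:1 q:1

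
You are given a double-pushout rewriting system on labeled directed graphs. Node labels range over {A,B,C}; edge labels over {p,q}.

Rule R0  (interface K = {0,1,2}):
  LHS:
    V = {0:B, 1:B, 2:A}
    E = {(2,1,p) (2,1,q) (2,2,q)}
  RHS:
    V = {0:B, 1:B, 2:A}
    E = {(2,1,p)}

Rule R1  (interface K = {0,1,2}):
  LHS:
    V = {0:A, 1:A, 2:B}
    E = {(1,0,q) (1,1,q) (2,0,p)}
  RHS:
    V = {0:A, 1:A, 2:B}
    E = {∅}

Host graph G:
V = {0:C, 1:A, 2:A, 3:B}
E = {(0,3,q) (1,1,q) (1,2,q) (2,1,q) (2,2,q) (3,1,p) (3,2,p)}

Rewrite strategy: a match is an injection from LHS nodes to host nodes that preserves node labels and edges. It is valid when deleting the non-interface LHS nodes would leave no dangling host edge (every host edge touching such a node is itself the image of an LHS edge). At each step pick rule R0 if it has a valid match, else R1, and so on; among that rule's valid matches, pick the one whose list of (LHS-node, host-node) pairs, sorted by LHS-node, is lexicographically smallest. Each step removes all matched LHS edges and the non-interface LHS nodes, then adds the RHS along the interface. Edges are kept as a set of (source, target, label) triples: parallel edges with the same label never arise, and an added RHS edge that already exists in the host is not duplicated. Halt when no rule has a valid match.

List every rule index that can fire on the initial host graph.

Answer: [R1]

Steps:
R0: no valid match — LHS pattern not found
R1: 2 valid matches — {0↦1, 1↦2, 2↦3}, {0↦2, 1↦1, 2↦3}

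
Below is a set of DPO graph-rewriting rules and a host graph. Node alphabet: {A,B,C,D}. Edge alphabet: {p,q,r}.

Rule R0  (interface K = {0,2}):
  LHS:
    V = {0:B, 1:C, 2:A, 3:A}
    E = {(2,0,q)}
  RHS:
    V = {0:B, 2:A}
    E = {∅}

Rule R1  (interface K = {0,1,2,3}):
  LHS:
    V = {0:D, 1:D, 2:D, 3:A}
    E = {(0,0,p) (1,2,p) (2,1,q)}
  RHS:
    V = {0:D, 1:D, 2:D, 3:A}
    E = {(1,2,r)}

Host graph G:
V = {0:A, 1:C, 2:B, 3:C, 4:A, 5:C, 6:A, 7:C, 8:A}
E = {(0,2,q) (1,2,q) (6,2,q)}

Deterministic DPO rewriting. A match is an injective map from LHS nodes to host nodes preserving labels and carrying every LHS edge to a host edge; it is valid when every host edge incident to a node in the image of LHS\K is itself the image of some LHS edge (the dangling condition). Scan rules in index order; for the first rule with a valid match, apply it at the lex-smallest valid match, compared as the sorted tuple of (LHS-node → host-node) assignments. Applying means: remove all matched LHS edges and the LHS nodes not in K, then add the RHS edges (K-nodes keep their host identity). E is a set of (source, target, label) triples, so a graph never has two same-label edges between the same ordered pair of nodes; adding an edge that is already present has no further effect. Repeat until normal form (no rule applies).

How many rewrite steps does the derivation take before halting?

Answer: 2

Rewrite trace:
start.  V:9 E:3  edges: 0-q->2 1-q->2 6-q->2
1. fire R0 via {0↦2, 1↦3, 2↦0, 3↦4}  →  V:7 E:2  edges: 1-q->2 6-q->2
2. fire R0 via {0↦2, 1↦5, 2↦6, 3↦0}  →  V:5 E:1  edges: 1-q->2
halt: no rule applies after step 2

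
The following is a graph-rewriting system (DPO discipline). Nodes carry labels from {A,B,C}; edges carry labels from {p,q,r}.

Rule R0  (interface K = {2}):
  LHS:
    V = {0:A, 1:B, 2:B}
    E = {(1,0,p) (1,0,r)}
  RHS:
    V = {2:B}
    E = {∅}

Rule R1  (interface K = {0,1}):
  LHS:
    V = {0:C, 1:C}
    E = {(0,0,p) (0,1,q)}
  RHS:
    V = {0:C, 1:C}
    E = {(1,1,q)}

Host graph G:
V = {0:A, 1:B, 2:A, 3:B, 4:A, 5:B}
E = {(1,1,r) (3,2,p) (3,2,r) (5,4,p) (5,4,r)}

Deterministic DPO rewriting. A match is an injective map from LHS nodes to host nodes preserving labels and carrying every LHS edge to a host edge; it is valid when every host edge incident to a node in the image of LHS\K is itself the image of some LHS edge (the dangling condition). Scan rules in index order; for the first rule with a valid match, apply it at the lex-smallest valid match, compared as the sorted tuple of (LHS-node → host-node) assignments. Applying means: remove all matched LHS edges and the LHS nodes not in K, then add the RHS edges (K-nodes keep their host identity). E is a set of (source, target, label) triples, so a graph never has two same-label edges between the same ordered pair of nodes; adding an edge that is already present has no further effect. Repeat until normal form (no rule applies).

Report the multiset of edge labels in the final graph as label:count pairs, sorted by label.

[0] host  ⇒  6 nodes, 5 edges  {1-r->1 3-p->2 3-r->2 5-p->4 5-r->4}
[1] R0 @ {0↦2, 1↦3, 2↦1}  ⇒  4 nodes, 3 edges  {1-r->1 5-p->4 5-r->4}
[2] R0 @ {0↦4, 1↦5, 2↦1}  ⇒  2 nodes, 1 edges  {1-r->1}
final graph: no rule applies after step 2
NF edges: [(1, 1, 'r')]

Answer: r:1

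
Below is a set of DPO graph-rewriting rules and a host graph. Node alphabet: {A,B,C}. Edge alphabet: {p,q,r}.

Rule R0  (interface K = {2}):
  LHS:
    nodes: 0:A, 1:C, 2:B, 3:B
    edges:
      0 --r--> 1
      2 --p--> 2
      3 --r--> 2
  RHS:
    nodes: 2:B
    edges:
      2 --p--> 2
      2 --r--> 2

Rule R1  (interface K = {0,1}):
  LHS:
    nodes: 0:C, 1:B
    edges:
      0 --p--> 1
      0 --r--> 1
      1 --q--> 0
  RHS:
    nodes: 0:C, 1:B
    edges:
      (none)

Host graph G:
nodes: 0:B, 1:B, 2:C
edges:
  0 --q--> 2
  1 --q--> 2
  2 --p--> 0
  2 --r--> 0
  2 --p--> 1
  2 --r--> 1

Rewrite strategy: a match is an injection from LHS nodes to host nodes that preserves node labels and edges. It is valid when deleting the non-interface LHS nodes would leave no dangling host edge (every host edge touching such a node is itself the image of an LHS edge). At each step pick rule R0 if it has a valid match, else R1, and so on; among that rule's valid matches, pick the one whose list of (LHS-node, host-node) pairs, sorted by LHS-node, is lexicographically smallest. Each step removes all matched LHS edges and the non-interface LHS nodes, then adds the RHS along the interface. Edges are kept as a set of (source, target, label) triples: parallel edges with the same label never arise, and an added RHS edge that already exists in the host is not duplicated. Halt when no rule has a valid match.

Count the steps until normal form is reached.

Answer: 2

Derivation:
start.  V:3 E:6  edges: 0-q->2 1-q->2 2-p->0 2-r->0 2-p->1 2-r->1
1. fire R1 via {0↦2, 1↦0}  →  V:3 E:3  edges: 1-q->2 2-p->1 2-r->1
2. fire R1 via {0↦2, 1↦1}  →  V:3 E:0  edges: ∅
final graph: no rule applies after step 2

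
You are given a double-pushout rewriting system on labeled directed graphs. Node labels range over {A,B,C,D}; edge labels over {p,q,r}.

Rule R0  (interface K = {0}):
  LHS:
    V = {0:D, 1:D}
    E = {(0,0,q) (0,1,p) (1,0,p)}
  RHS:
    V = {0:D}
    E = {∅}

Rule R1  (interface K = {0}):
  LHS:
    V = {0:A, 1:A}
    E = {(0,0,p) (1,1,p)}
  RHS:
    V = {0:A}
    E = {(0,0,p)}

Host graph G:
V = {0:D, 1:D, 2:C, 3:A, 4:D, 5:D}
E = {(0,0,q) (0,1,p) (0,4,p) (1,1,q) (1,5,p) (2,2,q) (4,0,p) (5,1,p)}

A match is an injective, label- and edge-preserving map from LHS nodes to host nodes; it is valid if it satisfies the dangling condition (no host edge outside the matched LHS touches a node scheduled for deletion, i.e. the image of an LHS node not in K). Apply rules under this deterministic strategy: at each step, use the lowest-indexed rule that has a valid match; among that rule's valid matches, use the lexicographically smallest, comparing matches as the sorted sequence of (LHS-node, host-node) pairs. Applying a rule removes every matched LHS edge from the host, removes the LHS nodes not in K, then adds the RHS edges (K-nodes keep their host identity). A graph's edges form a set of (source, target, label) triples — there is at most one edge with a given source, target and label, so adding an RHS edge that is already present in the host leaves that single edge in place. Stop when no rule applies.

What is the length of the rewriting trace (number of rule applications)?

Answer: 2

Steps:
initial: |V|=6 |E|=8  E = 0-q->0 0-p->1 0-p->4 1-q->1 1-p->5 2-q->2 4-p->0 5-p->1
step 1: apply R0 at {0↦0, 1↦4}  → |V|=5 |E|=5  E = 0-p->1 1-q->1 1-p->5 2-q->2 5-p->1
step 2: apply R0 at {0↦1, 1↦5}  → |V|=4 |E|=2  E = 0-p->1 2-q->2
halt: no rule applies after step 2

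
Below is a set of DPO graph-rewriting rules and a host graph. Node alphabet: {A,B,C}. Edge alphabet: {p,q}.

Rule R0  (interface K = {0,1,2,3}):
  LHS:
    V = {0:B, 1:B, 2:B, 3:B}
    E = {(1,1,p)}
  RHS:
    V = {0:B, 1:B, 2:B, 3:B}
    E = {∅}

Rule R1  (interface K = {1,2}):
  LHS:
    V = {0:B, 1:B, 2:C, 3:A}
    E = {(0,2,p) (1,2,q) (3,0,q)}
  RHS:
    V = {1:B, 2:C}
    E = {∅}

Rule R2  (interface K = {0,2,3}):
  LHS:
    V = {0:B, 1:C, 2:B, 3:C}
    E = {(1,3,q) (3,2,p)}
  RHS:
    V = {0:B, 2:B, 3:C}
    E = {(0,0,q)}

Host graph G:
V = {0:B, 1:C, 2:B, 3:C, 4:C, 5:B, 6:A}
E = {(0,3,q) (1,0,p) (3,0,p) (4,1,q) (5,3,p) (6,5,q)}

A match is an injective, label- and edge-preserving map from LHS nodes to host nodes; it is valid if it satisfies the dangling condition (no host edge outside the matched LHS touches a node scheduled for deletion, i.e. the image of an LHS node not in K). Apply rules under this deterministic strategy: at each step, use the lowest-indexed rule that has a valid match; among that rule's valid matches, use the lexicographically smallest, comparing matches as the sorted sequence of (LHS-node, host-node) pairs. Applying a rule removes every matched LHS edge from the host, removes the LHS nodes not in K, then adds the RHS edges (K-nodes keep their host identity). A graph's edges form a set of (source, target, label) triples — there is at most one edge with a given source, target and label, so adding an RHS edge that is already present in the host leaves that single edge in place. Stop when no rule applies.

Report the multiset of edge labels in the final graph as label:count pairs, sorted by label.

Answer: p:1 q:1

Steps:
initial: |V|=7 |E|=6  E = 0-q->3 1-p->0 3-p->0 4-q->1 5-p->3 6-q->5
step 1: apply R1 at {0↦5, 1↦0, 2↦3, 3↦6}  → |V|=5 |E|=3  E = 1-p->0 3-p->0 4-q->1
step 2: apply R2 at {0↦2, 1↦4, 2↦0, 3↦1}  → |V|=4 |E|=2  E = 2-q->2 3-p->0
final graph: no rule applies after step 2
NF edges: [(2, 2, 'q'), (3, 0, 'p')]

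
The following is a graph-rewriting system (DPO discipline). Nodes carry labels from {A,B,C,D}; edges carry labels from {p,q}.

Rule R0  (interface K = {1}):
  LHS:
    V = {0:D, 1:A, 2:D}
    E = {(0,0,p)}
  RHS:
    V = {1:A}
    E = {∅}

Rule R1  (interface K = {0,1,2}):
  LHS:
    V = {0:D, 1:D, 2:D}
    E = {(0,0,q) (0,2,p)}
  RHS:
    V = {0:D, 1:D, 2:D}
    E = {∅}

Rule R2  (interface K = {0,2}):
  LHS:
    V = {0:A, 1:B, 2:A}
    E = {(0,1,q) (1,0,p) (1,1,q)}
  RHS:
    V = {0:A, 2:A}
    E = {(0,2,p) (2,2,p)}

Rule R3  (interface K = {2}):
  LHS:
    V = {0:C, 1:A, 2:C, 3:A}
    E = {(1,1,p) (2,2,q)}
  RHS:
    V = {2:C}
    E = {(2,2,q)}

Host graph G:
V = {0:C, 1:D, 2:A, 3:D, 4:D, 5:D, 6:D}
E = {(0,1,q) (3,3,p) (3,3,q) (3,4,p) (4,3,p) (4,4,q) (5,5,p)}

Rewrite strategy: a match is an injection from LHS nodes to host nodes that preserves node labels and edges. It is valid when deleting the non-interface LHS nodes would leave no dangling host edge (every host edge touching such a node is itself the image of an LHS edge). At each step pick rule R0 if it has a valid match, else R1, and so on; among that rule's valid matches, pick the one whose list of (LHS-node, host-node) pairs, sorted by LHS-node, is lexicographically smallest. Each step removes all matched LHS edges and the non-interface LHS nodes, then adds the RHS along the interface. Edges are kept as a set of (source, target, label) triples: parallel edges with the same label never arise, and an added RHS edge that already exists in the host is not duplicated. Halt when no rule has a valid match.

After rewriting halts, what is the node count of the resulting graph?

Answer: 3

Derivation:
initial: |V|=7 |E|=7  E = 0-q->1 3-p->3 3-q->3 3-p->4 4-p->3 4-q->4 5-p->5
step 1: apply R0 at {0↦5, 1↦2, 2↦6}  → |V|=5 |E|=6  E = 0-q->1 3-p->3 3-q->3 3-p->4 4-p->3 4-q->4
step 2: apply R1 at {0↦3, 1↦1, 2↦4}  → |V|=5 |E|=4  E = 0-q->1 3-p->3 4-p->3 4-q->4
step 3: apply R1 at {0↦4, 1↦1, 2↦3}  → |V|=5 |E|=2  E = 0-q->1 3-p->3
step 4: apply R0 at {0↦3, 1↦2, 2↦4}  → |V|=3 |E|=1  E = 0-q->1
final graph: no rule applies after step 4
NF nodes: {0:C, 1:D, 2:A}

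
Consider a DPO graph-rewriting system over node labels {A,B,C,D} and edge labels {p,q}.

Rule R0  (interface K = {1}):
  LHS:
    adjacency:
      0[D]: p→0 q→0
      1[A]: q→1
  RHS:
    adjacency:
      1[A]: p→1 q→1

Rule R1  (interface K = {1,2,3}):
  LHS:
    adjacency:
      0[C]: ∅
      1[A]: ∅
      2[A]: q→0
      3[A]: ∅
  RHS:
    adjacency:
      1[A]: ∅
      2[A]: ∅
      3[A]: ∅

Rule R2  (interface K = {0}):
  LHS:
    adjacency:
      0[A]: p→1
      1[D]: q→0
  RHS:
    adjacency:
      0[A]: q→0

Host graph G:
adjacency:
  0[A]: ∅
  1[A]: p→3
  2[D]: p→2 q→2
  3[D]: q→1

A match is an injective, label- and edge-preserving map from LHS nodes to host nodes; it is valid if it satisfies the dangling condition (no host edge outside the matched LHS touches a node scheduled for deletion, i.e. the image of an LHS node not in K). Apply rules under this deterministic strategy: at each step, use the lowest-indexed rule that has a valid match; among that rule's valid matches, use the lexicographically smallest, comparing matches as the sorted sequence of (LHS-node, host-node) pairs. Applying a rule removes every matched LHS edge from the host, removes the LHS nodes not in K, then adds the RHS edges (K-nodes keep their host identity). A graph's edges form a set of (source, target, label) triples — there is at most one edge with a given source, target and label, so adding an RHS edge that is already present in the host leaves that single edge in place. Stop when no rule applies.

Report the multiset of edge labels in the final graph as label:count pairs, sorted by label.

[0] host  ⇒  4 nodes, 4 edges  {1-p->3 2-p->2 2-q->2 3-q->1}
[1] R2 @ {0↦1, 1↦3}  ⇒  3 nodes, 3 edges  {1-q->1 2-p->2 2-q->2}
[2] R0 @ {0↦2, 1↦1}  ⇒  2 nodes, 2 edges  {1-p->1 1-q->1}
normal form: no rule applies after step 2
NF edges: [(1, 1, 'p'), (1, 1, 'q')]

Answer: p:1 q:1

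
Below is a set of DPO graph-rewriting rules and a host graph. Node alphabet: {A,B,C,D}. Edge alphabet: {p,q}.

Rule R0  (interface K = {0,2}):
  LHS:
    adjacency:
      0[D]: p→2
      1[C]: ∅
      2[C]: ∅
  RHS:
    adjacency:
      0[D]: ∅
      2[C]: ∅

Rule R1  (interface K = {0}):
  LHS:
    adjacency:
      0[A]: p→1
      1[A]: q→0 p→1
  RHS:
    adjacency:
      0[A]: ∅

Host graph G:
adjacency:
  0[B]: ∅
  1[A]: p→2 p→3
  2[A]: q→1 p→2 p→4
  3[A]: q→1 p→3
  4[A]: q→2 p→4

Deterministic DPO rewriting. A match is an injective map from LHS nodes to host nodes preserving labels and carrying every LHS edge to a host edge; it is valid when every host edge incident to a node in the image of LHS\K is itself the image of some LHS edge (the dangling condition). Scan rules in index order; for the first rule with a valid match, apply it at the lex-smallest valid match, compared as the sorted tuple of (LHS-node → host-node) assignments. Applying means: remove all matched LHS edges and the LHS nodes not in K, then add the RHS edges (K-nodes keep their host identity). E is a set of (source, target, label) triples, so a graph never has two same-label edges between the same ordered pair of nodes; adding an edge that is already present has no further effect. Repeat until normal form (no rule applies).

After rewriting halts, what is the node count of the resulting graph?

Answer: 2

Steps:
[0] host  ⇒  5 nodes, 9 edges  {1-p->2 1-p->3 2-q->1 2-p->2 2-p->4 3-q->1 3-p->3 4-q->2 4-p->4}
[1] R1 @ {0↦1, 1↦3}  ⇒  4 nodes, 6 edges  {1-p->2 2-q->1 2-p->2 2-p->4 4-q->2 4-p->4}
[2] R1 @ {0↦2, 1↦4}  ⇒  3 nodes, 3 edges  {1-p->2 2-q->1 2-p->2}
[3] R1 @ {0↦1, 1↦2}  ⇒  2 nodes, 0 edges  {∅}
halt: no rule applies after step 3
NF nodes: {0:B, 1:A}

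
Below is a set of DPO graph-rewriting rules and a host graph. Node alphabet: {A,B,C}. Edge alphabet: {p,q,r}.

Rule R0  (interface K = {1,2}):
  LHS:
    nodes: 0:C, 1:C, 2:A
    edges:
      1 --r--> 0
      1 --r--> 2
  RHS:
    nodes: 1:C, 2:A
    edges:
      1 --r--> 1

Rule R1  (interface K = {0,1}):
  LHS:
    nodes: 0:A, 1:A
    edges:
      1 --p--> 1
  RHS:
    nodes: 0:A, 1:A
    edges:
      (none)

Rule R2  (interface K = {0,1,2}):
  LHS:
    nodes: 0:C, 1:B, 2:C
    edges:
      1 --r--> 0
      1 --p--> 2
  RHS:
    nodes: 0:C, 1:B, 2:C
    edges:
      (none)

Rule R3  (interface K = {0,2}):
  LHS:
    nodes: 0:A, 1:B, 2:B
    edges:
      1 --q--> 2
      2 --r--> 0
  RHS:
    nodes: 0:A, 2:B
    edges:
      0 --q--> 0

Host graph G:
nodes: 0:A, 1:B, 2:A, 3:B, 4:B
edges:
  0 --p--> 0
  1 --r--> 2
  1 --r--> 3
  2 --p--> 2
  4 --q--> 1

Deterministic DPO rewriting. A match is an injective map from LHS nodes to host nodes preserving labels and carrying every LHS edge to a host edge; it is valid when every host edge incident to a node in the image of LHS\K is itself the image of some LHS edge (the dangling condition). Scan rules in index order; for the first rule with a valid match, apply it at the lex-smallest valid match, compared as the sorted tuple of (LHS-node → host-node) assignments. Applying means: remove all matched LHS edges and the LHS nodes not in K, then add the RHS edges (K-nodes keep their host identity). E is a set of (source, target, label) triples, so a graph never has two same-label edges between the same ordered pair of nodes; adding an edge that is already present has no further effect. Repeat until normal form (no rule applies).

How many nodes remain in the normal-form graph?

start.  V:5 E:5  edges: 0-p->0 1-r->2 1-r->3 2-p->2 4-q->1
1. fire R1 via {0↦0, 1↦2}  →  V:5 E:4  edges: 0-p->0 1-r->2 1-r->3 4-q->1
2. fire R1 via {0↦2, 1↦0}  →  V:5 E:3  edges: 1-r->2 1-r->3 4-q->1
3. fire R3 via {0↦2, 1↦4, 2↦1}  →  V:4 E:2  edges: 1-r->3 2-q->2
halt: no rule applies after step 3
NF nodes: {0:A, 1:B, 2:A, 3:B}

Answer: 4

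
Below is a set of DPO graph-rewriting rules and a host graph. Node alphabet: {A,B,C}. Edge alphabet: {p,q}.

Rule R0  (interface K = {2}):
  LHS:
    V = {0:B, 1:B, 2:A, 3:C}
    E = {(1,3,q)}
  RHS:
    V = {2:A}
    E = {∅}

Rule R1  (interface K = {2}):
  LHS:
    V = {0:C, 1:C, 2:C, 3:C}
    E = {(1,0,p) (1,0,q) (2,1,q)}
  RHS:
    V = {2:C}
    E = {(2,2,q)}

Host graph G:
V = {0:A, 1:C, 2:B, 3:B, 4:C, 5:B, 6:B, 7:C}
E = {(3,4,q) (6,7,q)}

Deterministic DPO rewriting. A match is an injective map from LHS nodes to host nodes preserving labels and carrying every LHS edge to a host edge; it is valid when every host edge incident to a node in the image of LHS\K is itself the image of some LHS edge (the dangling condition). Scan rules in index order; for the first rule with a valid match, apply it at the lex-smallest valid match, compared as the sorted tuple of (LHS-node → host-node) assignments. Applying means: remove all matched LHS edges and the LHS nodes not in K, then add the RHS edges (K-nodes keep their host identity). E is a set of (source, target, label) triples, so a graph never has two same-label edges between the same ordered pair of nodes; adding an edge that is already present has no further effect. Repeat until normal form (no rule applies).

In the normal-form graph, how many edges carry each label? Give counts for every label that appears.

initial: |V|=8 |E|=2  E = 3-q->4 6-q->7
step 1: apply R0 at {0↦2, 1↦3, 2↦0, 3↦4}  → |V|=5 |E|=1  E = 6-q->7
step 2: apply R0 at {0↦5, 1↦6, 2↦0, 3↦7}  → |V|=2 |E|=0  E = ∅
normal form: no rule applies after step 2
NF edges: []

Answer: (no edges)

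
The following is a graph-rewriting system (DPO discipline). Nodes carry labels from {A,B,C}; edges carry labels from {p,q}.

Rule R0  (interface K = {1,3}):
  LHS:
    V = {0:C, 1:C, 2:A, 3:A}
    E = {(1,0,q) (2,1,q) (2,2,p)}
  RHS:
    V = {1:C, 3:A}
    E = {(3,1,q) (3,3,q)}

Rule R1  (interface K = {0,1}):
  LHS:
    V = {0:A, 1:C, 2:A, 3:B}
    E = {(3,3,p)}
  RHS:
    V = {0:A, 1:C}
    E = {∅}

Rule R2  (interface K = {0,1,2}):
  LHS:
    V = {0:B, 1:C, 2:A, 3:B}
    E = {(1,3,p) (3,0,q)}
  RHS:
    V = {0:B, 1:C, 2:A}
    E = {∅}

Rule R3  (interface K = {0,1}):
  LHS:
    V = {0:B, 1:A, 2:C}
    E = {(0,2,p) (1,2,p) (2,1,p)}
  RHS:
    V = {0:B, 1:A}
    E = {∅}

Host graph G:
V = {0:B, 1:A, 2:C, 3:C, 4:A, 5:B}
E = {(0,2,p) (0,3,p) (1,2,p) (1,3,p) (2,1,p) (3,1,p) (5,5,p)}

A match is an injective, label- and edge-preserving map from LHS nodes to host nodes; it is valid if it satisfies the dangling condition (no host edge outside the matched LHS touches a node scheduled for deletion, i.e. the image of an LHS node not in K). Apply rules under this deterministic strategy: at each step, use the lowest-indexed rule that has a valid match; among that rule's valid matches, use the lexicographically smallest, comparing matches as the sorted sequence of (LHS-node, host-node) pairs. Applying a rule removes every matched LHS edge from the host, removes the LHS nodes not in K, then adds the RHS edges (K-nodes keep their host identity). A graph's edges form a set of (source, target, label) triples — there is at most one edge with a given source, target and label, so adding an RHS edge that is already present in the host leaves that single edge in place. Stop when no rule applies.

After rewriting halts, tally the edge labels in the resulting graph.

Answer: (no edges)

Derivation:
start.  V:6 E:7  edges: 0-p->2 0-p->3 1-p->2 1-p->3 2-p->1 3-p->1 5-p->5
1. fire R1 via {0↦1, 1↦2, 2↦4, 3↦5}  →  V:4 E:6  edges: 0-p->2 0-p->3 1-p->2 1-p->3 2-p->1 3-p->1
2. fire R3 via {0↦0, 1↦1, 2↦2}  →  V:3 E:3  edges: 0-p->3 1-p->3 3-p->1
3. fire R3 via {0↦0, 1↦1, 2↦3}  →  V:2 E:0  edges: ∅
halt: no rule applies after step 3
NF edges: []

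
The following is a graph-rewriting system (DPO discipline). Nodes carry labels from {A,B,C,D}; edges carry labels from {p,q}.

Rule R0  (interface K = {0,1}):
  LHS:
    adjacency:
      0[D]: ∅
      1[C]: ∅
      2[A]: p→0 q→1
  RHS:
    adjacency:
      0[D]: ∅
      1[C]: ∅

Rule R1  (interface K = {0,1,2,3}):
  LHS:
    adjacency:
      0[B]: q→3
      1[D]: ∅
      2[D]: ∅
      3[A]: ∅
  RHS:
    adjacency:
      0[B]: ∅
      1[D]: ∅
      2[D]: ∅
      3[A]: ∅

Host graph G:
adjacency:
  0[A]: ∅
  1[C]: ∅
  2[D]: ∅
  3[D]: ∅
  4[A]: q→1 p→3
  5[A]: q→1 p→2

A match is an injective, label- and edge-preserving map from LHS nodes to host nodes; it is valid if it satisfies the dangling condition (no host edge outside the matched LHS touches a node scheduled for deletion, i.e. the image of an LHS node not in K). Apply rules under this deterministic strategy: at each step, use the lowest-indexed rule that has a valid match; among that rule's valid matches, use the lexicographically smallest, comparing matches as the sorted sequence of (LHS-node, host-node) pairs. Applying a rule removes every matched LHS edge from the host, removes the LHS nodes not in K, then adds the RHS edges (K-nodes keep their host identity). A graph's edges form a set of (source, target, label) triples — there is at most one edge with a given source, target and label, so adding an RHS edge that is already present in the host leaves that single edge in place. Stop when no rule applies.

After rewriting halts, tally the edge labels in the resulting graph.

Answer: (no edges)

Rewrite trace:
start.  V:6 E:4  edges: 4-q->1 4-p->3 5-q->1 5-p->2
1. fire R0 via {0↦2, 1↦1, 2↦5}  →  V:5 E:2  edges: 4-q->1 4-p->3
2. fire R0 via {0↦3, 1↦1, 2↦4}  →  V:4 E:0  edges: ∅
normal form: no rule applies after step 2
NF edges: []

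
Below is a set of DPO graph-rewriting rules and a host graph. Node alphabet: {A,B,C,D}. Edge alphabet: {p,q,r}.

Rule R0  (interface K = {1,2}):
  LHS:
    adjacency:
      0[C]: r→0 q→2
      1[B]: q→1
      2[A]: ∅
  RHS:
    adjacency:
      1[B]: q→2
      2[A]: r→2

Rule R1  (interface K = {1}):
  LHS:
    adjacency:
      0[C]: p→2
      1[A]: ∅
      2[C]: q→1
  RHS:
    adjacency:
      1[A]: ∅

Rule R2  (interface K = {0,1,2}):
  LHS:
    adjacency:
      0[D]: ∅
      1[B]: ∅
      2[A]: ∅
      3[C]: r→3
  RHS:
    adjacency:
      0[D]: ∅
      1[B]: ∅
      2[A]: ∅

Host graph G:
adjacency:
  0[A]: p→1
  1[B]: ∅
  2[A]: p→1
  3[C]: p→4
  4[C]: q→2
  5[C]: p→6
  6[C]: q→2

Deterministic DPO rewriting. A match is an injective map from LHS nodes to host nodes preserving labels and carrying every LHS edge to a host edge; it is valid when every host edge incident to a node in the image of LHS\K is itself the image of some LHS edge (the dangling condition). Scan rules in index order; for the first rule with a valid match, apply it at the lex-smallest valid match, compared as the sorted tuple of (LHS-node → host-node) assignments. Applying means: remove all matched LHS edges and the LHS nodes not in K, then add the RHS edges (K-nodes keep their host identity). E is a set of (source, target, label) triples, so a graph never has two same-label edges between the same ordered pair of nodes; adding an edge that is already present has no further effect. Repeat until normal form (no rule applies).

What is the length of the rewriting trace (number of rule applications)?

Answer: 2

Derivation:
start.  V:7 E:6  edges: 0-p->1 2-p->1 3-p->4 4-q->2 5-p->6 6-q->2
1. fire R1 via {0↦3, 1↦2, 2↦4}  →  V:5 E:4  edges: 0-p->1 2-p->1 5-p->6 6-q->2
2. fire R1 via {0↦5, 1↦2, 2↦6}  →  V:3 E:2  edges: 0-p->1 2-p->1
halt: no rule applies after step 2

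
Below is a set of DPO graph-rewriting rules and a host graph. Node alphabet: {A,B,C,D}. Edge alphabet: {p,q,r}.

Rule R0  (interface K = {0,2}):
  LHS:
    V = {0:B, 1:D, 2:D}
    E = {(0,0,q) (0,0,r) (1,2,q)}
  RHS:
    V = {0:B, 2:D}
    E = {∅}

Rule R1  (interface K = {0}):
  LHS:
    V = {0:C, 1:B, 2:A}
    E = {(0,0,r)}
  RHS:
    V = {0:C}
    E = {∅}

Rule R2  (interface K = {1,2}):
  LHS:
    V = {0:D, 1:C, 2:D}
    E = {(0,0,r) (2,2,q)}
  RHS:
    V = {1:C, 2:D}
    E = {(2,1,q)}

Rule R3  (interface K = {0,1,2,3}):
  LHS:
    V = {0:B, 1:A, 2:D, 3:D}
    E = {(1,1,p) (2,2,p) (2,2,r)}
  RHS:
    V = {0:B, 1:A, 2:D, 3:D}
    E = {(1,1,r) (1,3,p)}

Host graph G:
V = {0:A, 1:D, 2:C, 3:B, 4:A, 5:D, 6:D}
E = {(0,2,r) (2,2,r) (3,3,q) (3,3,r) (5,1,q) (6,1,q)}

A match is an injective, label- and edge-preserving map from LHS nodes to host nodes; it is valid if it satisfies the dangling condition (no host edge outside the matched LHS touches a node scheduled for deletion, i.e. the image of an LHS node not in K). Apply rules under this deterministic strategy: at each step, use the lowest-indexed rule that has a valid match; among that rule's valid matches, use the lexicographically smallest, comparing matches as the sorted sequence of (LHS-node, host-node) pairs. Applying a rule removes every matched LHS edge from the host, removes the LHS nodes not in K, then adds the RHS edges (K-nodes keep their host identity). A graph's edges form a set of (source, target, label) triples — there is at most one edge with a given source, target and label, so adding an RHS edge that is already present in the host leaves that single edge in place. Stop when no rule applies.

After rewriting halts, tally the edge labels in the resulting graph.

Answer: q:1 r:1

Steps:
initial: |V|=7 |E|=6  E = 0-r->2 2-r->2 3-q->3 3-r->3 5-q->1 6-q->1
step 1: apply R0 at {0↦3, 1↦5, 2↦1}  → |V|=6 |E|=3  E = 0-r->2 2-r->2 6-q->1
step 2: apply R1 at {0↦2, 1↦3, 2↦4}  → |V|=4 |E|=2  E = 0-r->2 6-q->1
final graph: no rule applies after step 2
NF edges: [(0, 2, 'r'), (6, 1, 'q')]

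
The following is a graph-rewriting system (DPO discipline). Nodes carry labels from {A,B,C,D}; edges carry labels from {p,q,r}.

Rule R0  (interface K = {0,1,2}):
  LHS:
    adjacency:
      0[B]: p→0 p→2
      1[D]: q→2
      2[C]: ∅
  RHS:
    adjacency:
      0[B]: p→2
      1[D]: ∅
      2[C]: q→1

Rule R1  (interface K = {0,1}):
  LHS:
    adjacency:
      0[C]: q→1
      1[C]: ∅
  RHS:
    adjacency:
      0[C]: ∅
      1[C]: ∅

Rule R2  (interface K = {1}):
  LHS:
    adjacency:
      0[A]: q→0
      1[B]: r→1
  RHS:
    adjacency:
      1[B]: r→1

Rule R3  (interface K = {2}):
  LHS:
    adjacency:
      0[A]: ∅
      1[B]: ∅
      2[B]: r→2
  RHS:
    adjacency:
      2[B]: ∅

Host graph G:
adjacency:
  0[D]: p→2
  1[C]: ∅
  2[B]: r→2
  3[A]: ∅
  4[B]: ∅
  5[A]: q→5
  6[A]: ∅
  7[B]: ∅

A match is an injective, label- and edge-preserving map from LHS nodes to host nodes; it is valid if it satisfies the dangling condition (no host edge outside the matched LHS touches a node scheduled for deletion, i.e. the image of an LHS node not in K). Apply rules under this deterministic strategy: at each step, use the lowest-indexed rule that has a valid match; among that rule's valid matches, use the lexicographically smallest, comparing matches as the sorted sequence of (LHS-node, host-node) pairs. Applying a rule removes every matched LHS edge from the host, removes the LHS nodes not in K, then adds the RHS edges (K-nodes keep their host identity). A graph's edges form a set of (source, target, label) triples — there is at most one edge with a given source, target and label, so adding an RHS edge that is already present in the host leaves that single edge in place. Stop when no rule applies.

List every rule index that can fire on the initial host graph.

R0: no valid match — LHS pattern not found
R1: no valid match — LHS pattern not found
R2: 1 valid match — {0↦5, 1↦2}
R3: 4 valid matches — {0↦3, 1↦4, 2↦2}, {0↦3, 1↦7, 2↦2}, {0↦6, 1↦4, 2↦2} (+1 more)

Answer: [R2,R3]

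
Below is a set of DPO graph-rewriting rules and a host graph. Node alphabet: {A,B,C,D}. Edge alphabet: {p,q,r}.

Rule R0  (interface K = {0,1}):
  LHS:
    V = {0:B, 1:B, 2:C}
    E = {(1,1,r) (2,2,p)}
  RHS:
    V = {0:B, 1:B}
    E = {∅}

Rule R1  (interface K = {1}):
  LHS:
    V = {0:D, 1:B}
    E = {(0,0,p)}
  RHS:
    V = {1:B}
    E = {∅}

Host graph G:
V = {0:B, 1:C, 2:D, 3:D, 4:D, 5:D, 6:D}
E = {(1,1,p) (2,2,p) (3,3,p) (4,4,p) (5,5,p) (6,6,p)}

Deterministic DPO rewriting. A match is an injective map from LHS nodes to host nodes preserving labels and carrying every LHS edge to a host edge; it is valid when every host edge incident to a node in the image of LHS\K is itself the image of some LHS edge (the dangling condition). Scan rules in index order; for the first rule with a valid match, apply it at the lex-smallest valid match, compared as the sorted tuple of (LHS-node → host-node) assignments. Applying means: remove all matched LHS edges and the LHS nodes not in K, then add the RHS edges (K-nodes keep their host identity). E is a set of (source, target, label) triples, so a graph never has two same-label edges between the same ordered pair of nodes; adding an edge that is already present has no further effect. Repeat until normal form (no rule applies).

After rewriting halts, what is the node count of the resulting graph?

Answer: 2

Steps:
start.  V:7 E:6  edges: 1-p->1 2-p->2 3-p->3 4-p->4 5-p->5 6-p->6
1. fire R1 via {0↦2, 1↦0}  →  V:6 E:5  edges: 1-p->1 3-p->3 4-p->4 5-p->5 6-p->6
2. fire R1 via {0↦3, 1↦0}  →  V:5 E:4  edges: 1-p->1 4-p->4 5-p->5 6-p->6
3. fire R1 via {0↦4, 1↦0}  →  V:4 E:3  edges: 1-p->1 5-p->5 6-p->6
4. fire R1 via {0↦5, 1↦0}  →  V:3 E:2  edges: 1-p->1 6-p->6
5. fire R1 via {0↦6, 1↦0}  →  V:2 E:1  edges: 1-p->1
final graph: no rule applies after step 5
NF nodes: {0:B, 1:C}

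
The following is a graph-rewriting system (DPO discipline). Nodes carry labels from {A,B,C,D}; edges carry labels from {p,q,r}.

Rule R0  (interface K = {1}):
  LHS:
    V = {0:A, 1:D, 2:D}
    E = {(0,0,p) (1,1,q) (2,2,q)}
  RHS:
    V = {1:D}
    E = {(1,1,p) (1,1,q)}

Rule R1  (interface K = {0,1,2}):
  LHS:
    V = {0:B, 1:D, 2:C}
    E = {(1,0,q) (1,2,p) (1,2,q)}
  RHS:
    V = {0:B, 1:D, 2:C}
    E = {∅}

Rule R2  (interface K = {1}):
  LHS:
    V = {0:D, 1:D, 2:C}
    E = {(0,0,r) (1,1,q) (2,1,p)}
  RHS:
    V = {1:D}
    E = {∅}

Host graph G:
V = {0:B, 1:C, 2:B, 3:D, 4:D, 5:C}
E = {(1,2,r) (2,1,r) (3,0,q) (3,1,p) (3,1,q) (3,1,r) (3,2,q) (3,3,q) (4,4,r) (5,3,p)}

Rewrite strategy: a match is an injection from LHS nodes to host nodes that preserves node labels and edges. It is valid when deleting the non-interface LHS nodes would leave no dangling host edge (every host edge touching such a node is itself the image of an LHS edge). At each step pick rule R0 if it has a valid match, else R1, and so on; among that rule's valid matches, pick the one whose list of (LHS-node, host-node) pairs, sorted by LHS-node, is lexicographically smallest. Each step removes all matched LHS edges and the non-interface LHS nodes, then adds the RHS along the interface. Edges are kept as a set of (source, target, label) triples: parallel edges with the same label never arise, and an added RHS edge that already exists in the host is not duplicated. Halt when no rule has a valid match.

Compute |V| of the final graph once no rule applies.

Answer: 4

Derivation:
[0] host  ⇒  6 nodes, 10 edges  {1-r->2 2-r->1 3-q->0 3-p->1 3-q->1 3-r->1 3-q->2 3-q->3 4-r->4 5-p->3}
[1] R1 @ {0↦0, 1↦3, 2↦1}  ⇒  6 nodes, 7 edges  {1-r->2 2-r->1 3-r->1 3-q->2 3-q->3 4-r->4 5-p->3}
[2] R2 @ {0↦4, 1↦3, 2↦5}  ⇒  4 nodes, 4 edges  {1-r->2 2-r->1 3-r->1 3-q->2}
final graph: no rule applies after step 2
NF nodes: {0:B, 1:C, 2:B, 3:D}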